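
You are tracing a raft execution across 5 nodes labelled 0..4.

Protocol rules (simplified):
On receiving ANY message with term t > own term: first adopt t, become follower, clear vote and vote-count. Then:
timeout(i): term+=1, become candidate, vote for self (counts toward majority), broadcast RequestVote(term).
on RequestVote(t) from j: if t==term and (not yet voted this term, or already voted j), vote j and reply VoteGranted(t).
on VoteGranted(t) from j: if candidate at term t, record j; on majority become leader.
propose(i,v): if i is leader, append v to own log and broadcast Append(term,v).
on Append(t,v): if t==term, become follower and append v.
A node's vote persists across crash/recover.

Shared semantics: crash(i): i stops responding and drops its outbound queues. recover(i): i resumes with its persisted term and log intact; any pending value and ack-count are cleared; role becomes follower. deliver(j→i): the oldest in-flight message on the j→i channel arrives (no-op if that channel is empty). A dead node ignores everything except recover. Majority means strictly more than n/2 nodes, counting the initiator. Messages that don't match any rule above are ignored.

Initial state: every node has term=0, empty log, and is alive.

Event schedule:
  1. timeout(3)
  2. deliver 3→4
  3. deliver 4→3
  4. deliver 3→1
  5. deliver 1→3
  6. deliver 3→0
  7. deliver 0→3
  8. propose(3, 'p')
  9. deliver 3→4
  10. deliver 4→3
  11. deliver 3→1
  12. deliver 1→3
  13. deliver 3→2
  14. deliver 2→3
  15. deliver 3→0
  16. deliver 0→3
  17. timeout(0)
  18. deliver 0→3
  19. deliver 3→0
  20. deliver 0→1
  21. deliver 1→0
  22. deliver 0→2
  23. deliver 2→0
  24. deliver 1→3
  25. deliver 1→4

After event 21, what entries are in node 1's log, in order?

p

step 1 timeout(3): 3={cand,t=1,log=-}
step 2 deliver 3→4: 4={foll,t=1,log=-}
step 3 deliver 4→3: —
step 4 deliver 3→1: 1={foll,t=1,log=-}
step 5 deliver 1→3: 3={lead,t=1,log=-}
step 6 deliver 3→0: 0={foll,t=1,log=-}
step 7 deliver 0→3: —
step 8 propose(3,'p'): 3={lead,t=1,log=p}
step 9 deliver 3→4: 4={foll,t=1,log=p}
step 10 deliver 4→3: —
step 11 deliver 3→1: 1={foll,t=1,log=p}
step 12 deliver 1→3: —
step 13 deliver 3→2: 2={foll,t=1,log=-}
step 14 deliver 2→3: —
step 15 deliver 3→0: 0={foll,t=1,log=p}
step 16 deliver 0→3: —
step 17 timeout(0): 0={cand,t=2,log=p}
step 18 deliver 0→3: 3={foll,t=2,log=p}
step 19 deliver 3→0: —
step 20 deliver 0→1: 1={foll,t=2,log=p}
step 21 deliver 1→0: 0={lead,t=2,log=p}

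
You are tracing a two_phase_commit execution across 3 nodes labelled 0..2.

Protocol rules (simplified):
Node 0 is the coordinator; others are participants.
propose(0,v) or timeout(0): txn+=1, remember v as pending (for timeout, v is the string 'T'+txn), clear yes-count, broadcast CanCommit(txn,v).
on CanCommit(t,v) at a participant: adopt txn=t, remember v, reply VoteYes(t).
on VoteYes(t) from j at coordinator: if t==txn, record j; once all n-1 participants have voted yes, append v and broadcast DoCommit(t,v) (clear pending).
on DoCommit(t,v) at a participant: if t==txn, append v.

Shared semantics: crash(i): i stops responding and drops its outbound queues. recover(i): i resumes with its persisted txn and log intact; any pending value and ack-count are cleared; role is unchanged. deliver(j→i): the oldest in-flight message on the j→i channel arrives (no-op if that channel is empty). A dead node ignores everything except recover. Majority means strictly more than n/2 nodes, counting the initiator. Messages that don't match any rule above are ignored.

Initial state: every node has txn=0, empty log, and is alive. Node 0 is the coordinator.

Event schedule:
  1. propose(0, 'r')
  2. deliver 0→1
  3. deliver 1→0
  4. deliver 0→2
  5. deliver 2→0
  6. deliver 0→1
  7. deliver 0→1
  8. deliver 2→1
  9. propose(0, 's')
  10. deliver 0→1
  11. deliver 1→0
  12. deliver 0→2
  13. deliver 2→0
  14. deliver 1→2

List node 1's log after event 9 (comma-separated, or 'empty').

r

after 1 — propose(0,'r'): n0:coor/t1/[-]
after 2 — deliver 0→1: n1:part/t1/[-]
after 3 — deliver 1→0: ·
after 4 — deliver 0→2: n2:part/t1/[-]
after 5 — deliver 2→0: n0:coor/t1/[r]
after 6 — deliver 0→1: n1:part/t1/[r]
after 7 — deliver 0→1: ·
after 8 — deliver 2→1: ·
after 9 — propose(0,'s'): n0:coor/t2/[r]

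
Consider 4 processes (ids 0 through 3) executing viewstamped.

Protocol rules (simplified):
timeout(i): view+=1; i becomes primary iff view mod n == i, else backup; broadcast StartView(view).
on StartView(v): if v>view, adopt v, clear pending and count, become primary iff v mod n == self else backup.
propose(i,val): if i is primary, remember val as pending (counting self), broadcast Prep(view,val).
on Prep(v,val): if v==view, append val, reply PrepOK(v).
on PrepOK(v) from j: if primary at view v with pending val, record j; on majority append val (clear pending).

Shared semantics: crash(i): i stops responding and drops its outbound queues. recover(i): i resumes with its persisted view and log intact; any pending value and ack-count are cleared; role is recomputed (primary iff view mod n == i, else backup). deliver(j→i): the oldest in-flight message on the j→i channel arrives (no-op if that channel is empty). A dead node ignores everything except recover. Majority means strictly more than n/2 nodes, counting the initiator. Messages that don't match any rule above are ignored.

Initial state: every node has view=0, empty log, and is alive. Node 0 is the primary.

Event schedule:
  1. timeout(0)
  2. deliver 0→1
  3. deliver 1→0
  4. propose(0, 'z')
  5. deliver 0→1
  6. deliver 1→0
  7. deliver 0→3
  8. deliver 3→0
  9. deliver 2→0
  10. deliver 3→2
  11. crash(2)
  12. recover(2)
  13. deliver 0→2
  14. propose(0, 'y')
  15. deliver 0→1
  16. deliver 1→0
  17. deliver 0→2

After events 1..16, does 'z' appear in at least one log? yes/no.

1. timeout(0):  <0:back v1 ->
2. deliver 0→1:  <1:prim v1 ->
3. deliver 1→0:  nop
4. propose(0,'z'):  nop
5. deliver 0→1:  nop
6. deliver 1→0:  nop
7. deliver 0→3:  <3:back v1 ->
8. deliver 3→0:  nop
9. deliver 2→0:  nop
10. deliver 3→2:  nop
11. crash(2):  <2:✗back v0 ->
12. recover(2):  <2:back v0 ->
13. deliver 0→2:  <2:back v1 ->
14. propose(0,'y'):  nop
15. deliver 0→1:  nop
16. deliver 1→0:  nop

no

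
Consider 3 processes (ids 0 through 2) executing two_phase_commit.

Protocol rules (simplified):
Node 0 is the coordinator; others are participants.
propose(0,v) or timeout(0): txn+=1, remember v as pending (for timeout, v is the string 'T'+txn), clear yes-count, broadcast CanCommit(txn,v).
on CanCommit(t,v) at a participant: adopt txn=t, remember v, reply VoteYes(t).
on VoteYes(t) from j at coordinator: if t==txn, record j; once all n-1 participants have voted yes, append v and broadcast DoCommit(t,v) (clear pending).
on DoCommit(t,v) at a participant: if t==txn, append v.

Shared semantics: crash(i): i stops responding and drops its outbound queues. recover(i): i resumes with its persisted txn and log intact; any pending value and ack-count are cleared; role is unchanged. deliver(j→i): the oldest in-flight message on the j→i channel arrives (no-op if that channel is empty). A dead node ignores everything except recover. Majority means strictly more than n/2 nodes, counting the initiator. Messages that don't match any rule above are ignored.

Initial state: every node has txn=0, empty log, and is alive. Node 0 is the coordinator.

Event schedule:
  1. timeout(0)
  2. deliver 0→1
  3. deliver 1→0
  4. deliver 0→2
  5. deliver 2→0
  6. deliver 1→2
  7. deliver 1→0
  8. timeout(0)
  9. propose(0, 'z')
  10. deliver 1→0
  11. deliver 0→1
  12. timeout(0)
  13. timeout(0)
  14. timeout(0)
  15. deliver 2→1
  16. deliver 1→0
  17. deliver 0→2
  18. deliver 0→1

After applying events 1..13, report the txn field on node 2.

1

after 1 — timeout(0): n0:coor/t1/[-]
after 2 — deliver 0→1: n1:part/t1/[-]
after 3 — deliver 1→0: ·
after 4 — deliver 0→2: n2:part/t1/[-]
after 5 — deliver 2→0: n0:coor/t1/[T1]
after 6 — deliver 1→2: ·
after 7 — deliver 1→0: ·
after 8 — timeout(0): n0:coor/t2/[T1]
after 9 — propose(0,'z'): n0:coor/t3/[T1]
after 10 — deliver 1→0: ·
after 11 — deliver 0→1: n1:part/t1/[T1]
after 12 — timeout(0): n0:coor/t4/[T1]
after 13 — timeout(0): n0:coor/t5/[T1]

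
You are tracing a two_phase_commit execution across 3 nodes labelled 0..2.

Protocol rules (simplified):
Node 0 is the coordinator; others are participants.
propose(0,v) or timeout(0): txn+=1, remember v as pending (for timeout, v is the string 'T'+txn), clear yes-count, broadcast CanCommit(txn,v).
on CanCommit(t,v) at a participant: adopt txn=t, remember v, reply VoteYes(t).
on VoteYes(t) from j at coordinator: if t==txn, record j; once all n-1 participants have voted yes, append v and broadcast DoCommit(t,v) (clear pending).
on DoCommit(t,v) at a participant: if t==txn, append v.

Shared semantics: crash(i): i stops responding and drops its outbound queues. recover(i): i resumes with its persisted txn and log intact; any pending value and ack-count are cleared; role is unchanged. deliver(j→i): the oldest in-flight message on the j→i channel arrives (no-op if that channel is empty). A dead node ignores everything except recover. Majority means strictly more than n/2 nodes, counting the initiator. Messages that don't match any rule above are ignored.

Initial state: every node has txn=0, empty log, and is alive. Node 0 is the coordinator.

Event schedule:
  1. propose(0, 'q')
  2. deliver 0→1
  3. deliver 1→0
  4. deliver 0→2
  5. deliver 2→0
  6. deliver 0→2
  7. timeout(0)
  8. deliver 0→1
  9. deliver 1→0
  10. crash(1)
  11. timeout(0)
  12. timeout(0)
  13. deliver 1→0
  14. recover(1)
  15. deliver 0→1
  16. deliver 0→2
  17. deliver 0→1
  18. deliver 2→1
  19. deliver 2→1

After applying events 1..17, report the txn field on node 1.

1. propose(0,'q'):  <0:coor t1 ->
2. deliver 0→1:  <1:part t1 ->
3. deliver 1→0:  nop
4. deliver 0→2:  <2:part t1 ->
5. deliver 2→0:  <0:coor t1 q>
6. deliver 0→2:  <2:part t1 q>
7. timeout(0):  <0:coor t2 q>
8. deliver 0→1:  <1:part t1 q>
9. deliver 1→0:  nop
10. crash(1):  <1:✗part t1 q>
11. timeout(0):  <0:coor t3 q>
12. timeout(0):  <0:coor t4 q>
13. deliver 1→0:  nop
14. recover(1):  <1:part t1 q>
15. deliver 0→1:  <1:part t2 q>
16. deliver 0→2:  <2:part t2 q>
17. deliver 0→1:  <1:part t3 q>

3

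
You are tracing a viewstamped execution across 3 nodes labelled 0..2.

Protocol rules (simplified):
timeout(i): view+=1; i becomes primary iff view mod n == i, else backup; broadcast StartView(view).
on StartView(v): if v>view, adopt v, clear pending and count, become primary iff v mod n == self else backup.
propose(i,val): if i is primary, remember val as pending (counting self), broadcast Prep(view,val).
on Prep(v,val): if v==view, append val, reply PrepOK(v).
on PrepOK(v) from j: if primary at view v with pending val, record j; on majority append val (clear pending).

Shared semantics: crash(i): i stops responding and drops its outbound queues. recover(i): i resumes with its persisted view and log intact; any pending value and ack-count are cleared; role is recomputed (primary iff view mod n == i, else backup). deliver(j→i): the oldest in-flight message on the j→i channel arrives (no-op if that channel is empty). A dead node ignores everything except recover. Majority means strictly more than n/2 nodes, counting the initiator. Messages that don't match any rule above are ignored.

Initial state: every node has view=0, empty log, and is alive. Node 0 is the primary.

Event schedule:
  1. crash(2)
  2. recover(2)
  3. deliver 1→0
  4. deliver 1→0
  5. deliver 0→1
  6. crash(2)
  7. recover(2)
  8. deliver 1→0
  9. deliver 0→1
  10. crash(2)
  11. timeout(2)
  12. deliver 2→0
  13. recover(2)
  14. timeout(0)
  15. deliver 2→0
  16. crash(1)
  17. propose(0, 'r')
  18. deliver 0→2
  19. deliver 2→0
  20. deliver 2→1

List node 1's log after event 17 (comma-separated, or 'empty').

empty

after 1 — crash(2): n2:✗back/v0/[-]
after 2 — recover(2): n2:back/v0/[-]
after 3 — deliver 1→0: ·
after 4 — deliver 1→0: ·
after 5 — deliver 0→1: ·
after 6 — crash(2): n2:✗back/v0/[-]
after 7 — recover(2): n2:back/v0/[-]
after 8 — deliver 1→0: ·
after 9 — deliver 0→1: ·
after 10 — crash(2): n2:✗back/v0/[-]
after 11 — timeout(2): ·
after 12 — deliver 2→0: ·
after 13 — recover(2): n2:back/v0/[-]
after 14 — timeout(0): n0:back/v1/[-]
after 15 — deliver 2→0: ·
after 16 — crash(1): n1:✗back/v0/[-]
after 17 — propose(0,'r'): ·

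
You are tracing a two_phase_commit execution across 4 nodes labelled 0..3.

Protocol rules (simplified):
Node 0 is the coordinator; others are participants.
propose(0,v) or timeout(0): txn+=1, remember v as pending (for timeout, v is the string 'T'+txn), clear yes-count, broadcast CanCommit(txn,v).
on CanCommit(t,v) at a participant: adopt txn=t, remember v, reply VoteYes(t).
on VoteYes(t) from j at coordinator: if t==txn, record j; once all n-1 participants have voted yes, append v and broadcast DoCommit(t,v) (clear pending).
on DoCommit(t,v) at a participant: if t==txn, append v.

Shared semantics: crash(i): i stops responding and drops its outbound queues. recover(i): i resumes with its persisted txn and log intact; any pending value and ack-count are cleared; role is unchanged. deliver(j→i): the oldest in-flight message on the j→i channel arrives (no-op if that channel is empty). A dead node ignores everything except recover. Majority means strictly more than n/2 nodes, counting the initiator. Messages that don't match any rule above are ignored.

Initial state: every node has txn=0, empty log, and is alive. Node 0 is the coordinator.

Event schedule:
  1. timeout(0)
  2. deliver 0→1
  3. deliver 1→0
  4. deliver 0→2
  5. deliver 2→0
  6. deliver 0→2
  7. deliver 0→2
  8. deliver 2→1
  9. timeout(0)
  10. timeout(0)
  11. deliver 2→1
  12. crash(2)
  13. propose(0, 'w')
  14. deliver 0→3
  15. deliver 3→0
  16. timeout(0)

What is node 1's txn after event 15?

1

step 1 timeout(0): 0={coor,t=1,log=-}
step 2 deliver 0→1: 1={part,t=1,log=-}
step 3 deliver 1→0: —
step 4 deliver 0→2: 2={part,t=1,log=-}
step 5 deliver 2→0: —
step 6 deliver 0→2: —
step 7 deliver 0→2: —
step 8 deliver 2→1: —
step 9 timeout(0): 0={coor,t=2,log=-}
step 10 timeout(0): 0={coor,t=3,log=-}
step 11 deliver 2→1: —
step 12 crash(2): 2={✗part,t=1,log=-}
step 13 propose(0,'w'): 0={coor,t=4,log=-}
step 14 deliver 0→3: 3={part,t=1,log=-}
step 15 deliver 3→0: —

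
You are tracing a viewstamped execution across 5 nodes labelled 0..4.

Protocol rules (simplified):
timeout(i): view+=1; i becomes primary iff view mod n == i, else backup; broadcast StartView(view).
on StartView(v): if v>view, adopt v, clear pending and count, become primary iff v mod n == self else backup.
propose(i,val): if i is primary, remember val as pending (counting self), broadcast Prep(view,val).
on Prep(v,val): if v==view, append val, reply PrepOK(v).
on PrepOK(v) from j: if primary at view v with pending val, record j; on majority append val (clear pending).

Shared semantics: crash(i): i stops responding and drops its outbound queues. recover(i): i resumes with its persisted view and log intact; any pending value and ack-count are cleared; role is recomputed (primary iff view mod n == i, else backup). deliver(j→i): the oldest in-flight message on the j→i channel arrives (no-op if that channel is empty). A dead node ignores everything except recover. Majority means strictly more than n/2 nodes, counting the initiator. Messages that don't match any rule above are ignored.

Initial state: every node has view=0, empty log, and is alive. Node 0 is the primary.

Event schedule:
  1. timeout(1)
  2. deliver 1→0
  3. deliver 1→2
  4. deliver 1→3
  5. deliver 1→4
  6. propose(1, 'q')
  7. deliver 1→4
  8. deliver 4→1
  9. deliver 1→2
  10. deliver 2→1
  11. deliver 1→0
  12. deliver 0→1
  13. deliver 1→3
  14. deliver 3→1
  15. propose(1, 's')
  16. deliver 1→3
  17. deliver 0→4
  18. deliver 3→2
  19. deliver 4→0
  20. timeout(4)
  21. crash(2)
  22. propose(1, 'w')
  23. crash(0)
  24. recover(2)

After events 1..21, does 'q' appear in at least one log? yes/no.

[1] timeout(1) → N1(prim v1 [-])
[2] deliver 1→0 → N0(back v1 [-])
[3] deliver 1→2 → N2(back v1 [-])
[4] deliver 1→3 → N3(back v1 [-])
[5] deliver 1→4 → N4(back v1 [-])
[6] propose(1,'q') → ∅
[7] deliver 1→4 → N4(back v1 [q])
[8] deliver 4→1 → ∅
[9] deliver 1→2 → N2(back v1 [q])
[10] deliver 2→1 → N1(prim v1 [q])
[11] deliver 1→0 → N0(back v1 [q])
[12] deliver 0→1 → ∅
[13] deliver 1→3 → N3(back v1 [q])
[14] deliver 3→1 → ∅
[15] propose(1,'s') → ∅
[16] deliver 1→3 → N3(back v1 [q,s])
[17] deliver 0→4 → ∅
[18] deliver 3→2 → ∅
[19] deliver 4→0 → ∅
[20] timeout(4) → N4(back v2 [q])
[21] crash(2) → N2(✗back v1 [q])

yes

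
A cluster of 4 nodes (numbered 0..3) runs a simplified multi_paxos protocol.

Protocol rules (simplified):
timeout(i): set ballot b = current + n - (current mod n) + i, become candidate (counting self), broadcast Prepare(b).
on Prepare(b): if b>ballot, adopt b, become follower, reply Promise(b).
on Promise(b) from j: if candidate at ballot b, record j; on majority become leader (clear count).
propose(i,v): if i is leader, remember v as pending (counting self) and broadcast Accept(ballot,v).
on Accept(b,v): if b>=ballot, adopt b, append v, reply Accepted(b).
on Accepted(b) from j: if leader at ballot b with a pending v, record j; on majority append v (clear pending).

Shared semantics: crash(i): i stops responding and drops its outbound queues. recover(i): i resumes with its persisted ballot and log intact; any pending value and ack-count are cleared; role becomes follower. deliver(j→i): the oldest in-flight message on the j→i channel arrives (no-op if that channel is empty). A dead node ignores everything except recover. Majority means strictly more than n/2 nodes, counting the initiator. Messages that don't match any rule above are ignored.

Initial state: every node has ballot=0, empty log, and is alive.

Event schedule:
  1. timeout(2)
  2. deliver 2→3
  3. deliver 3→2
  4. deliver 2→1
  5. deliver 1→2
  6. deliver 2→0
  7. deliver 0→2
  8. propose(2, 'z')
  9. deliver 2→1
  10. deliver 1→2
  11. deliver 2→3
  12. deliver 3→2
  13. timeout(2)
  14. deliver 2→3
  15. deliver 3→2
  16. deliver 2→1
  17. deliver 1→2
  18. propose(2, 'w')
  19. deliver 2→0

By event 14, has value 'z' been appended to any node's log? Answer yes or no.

1. timeout(2):  <2:cand b6 ->
2. deliver 2→3:  <3:foll b6 ->
3. deliver 3→2:  nop
4. deliver 2→1:  <1:foll b6 ->
5. deliver 1→2:  <2:lead b6 ->
6. deliver 2→0:  <0:foll b6 ->
7. deliver 0→2:  nop
8. propose(2,'z'):  nop
9. deliver 2→1:  <1:foll b6 z>
10. deliver 1→2:  nop
11. deliver 2→3:  <3:foll b6 z>
12. deliver 3→2:  <2:lead b6 z>
13. timeout(2):  <2:cand b10 z>
14. deliver 2→3:  <3:foll b10 z>

yes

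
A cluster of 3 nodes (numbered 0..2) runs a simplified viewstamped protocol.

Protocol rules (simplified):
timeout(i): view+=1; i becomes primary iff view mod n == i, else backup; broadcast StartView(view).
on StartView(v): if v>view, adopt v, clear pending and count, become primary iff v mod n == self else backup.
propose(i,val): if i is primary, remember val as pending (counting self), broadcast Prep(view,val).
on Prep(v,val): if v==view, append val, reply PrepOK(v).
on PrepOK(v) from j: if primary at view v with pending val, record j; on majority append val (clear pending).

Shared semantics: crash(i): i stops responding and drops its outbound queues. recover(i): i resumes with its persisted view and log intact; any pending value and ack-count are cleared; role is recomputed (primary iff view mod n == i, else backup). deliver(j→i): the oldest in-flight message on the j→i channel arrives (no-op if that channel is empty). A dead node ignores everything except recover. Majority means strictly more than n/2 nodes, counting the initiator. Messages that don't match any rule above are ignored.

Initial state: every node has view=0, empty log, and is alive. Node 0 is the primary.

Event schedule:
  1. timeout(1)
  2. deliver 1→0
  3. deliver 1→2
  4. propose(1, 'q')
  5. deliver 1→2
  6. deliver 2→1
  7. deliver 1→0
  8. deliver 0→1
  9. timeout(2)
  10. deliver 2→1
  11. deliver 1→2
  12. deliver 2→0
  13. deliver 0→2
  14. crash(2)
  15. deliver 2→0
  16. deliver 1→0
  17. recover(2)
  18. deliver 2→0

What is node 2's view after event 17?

2

step 1 timeout(1): 1={prim,v=1,log=-}
step 2 deliver 1→0: 0={back,v=1,log=-}
step 3 deliver 1→2: 2={back,v=1,log=-}
step 4 propose(1,'q'): —
step 5 deliver 1→2: 2={back,v=1,log=q}
step 6 deliver 2→1: 1={prim,v=1,log=q}
step 7 deliver 1→0: 0={back,v=1,log=q}
step 8 deliver 0→1: —
step 9 timeout(2): 2={prim,v=2,log=q}
step 10 deliver 2→1: 1={back,v=2,log=q}
step 11 deliver 1→2: —
step 12 deliver 2→0: 0={back,v=2,log=q}
step 13 deliver 0→2: —
step 14 crash(2): 2={✗prim,v=2,log=q}
step 15 deliver 2→0: —
step 16 deliver 1→0: —
step 17 recover(2): 2={prim,v=2,log=q}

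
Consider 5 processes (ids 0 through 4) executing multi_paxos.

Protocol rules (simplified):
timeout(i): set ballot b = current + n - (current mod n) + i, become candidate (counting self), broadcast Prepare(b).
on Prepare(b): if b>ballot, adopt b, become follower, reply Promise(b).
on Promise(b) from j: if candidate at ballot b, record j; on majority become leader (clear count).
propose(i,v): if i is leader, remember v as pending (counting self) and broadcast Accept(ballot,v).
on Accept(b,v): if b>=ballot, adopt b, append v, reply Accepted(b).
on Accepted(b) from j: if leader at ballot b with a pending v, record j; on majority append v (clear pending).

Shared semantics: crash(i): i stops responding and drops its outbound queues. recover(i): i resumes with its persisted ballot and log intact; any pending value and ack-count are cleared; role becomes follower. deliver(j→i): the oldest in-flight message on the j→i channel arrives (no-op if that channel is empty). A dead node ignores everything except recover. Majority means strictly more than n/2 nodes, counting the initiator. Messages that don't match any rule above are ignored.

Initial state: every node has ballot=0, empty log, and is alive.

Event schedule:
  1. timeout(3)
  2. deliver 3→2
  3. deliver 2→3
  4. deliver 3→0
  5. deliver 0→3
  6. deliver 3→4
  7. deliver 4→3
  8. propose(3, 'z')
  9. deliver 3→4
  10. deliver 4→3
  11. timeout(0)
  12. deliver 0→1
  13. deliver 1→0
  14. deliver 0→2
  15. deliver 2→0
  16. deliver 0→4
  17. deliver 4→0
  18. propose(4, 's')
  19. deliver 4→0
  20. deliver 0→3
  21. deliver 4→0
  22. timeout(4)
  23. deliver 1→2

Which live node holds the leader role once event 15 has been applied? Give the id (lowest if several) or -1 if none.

e1 timeout(3): 3[cand,b=8,-]
e2 deliver 3→2: 2[foll,b=8,-]
e3 deliver 2→3: ·
e4 deliver 3→0: 0[foll,b=8,-]
e5 deliver 0→3: 3[lead,b=8,-]
e6 deliver 3→4: 4[foll,b=8,-]
e7 deliver 4→3: ·
e8 propose(3,'z'): ·
e9 deliver 3→4: 4[foll,b=8,z]
e10 deliver 4→3: ·
e11 timeout(0): 0[cand,b=10,-]
e12 deliver 0→1: 1[foll,b=10,-]
e13 deliver 1→0: ·
e14 deliver 0→2: 2[foll,b=10,-]
e15 deliver 2→0: 0[lead,b=10,-]

0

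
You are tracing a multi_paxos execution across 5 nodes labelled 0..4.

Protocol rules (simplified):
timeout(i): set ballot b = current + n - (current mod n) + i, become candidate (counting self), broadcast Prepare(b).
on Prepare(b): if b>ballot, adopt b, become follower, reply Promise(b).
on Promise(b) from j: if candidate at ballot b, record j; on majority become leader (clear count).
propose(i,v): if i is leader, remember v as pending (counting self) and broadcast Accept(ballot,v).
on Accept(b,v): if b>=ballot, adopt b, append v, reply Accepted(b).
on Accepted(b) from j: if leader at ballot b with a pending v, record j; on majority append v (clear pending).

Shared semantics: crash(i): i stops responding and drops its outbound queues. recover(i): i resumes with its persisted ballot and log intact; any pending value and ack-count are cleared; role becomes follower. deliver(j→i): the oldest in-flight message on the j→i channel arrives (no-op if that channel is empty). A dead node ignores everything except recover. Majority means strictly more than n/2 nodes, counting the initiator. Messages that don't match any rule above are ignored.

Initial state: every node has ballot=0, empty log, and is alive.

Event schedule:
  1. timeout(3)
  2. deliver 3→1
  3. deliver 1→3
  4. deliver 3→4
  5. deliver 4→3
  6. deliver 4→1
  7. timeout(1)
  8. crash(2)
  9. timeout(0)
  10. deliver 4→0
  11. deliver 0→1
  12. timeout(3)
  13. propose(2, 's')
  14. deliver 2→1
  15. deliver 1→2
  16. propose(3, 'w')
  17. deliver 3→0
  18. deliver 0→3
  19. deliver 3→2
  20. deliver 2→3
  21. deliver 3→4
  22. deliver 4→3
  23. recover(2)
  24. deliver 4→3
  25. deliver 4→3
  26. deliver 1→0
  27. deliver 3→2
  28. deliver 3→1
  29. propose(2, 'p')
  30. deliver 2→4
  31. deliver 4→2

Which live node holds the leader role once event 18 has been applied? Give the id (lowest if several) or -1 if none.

-1

after 1 — timeout(3): n3:cand/b8/[-]
after 2 — deliver 3→1: n1:foll/b8/[-]
after 3 — deliver 1→3: ·
after 4 — deliver 3→4: n4:foll/b8/[-]
after 5 — deliver 4→3: n3:lead/b8/[-]
after 6 — deliver 4→1: ·
after 7 — timeout(1): n1:cand/b11/[-]
after 8 — crash(2): n2:✗foll/b0/[-]
after 9 — timeout(0): n0:cand/b5/[-]
after 10 — deliver 4→0: ·
after 11 — deliver 0→1: ·
after 12 — timeout(3): n3:cand/b13/[-]
after 13 — propose(2,'s'): ·
after 14 — deliver 2→1: ·
after 15 — deliver 1→2: ·
after 16 — propose(3,'w'): ·
after 17 — deliver 3→0: n0:foll/b8/[-]
after 18 — deliver 0→3: ·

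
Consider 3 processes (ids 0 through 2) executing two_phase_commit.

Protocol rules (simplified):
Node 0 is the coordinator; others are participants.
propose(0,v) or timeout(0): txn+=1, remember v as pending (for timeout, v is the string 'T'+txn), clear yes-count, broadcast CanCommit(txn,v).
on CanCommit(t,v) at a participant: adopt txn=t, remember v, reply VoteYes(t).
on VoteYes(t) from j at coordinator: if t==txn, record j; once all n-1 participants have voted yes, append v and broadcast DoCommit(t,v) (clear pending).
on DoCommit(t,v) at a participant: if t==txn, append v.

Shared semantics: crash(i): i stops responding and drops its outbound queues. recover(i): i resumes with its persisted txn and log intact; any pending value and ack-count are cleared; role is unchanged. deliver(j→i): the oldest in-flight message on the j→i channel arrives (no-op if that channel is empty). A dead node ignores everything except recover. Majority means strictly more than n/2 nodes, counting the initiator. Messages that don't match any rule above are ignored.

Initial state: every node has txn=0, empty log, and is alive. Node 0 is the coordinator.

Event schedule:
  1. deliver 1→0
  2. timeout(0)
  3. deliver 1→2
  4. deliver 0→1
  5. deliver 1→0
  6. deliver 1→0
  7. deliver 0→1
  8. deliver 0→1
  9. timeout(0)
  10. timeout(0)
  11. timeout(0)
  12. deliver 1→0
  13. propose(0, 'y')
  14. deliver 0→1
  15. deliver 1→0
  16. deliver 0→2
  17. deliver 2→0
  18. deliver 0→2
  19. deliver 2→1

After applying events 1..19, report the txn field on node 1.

2

step 1 deliver 1→0: —
step 2 timeout(0): 0={coor,t=1,log=-}
step 3 deliver 1→2: —
step 4 deliver 0→1: 1={part,t=1,log=-}
step 5 deliver 1→0: —
step 6 deliver 1→0: —
step 7 deliver 0→1: —
step 8 deliver 0→1: —
step 9 timeout(0): 0={coor,t=2,log=-}
step 10 timeout(0): 0={coor,t=3,log=-}
step 11 timeout(0): 0={coor,t=4,log=-}
step 12 deliver 1→0: —
step 13 propose(0,'y'): 0={coor,t=5,log=-}
step 14 deliver 0→1: 1={part,t=2,log=-}
step 15 deliver 1→0: —
step 16 deliver 0→2: 2={part,t=1,log=-}
step 17 deliver 2→0: —
step 18 deliver 0→2: 2={part,t=2,log=-}
step 19 deliver 2→1: —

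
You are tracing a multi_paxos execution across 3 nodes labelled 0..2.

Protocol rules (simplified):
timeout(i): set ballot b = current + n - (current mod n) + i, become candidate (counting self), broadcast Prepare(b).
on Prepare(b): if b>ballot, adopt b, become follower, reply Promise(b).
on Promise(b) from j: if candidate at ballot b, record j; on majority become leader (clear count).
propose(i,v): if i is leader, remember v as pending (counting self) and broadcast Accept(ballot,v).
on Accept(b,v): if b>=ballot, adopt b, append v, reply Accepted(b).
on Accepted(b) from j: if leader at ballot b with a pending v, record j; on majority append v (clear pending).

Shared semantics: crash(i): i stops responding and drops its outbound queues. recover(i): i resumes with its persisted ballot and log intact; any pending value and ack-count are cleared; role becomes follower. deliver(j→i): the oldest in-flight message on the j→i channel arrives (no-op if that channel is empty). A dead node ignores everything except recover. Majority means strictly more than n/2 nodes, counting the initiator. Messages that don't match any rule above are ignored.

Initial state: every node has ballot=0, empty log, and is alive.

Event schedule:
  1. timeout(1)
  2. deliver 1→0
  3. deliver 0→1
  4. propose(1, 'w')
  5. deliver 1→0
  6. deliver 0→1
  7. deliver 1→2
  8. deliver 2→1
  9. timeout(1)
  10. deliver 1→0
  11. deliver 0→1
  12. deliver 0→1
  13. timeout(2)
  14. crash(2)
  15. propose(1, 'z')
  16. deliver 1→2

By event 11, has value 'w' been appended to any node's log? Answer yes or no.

after 1 — timeout(1): n1:cand/b4/[-]
after 2 — deliver 1→0: n0:foll/b4/[-]
after 3 — deliver 0→1: n1:lead/b4/[-]
after 4 — propose(1,'w'): ·
after 5 — deliver 1→0: n0:foll/b4/[w]
after 6 — deliver 0→1: n1:lead/b4/[w]
after 7 — deliver 1→2: n2:foll/b4/[-]
after 8 — deliver 2→1: ·
after 9 — timeout(1): n1:cand/b7/[w]
after 10 — deliver 1→0: n0:foll/b7/[w]
after 11 — deliver 0→1: n1:lead/b7/[w]

yes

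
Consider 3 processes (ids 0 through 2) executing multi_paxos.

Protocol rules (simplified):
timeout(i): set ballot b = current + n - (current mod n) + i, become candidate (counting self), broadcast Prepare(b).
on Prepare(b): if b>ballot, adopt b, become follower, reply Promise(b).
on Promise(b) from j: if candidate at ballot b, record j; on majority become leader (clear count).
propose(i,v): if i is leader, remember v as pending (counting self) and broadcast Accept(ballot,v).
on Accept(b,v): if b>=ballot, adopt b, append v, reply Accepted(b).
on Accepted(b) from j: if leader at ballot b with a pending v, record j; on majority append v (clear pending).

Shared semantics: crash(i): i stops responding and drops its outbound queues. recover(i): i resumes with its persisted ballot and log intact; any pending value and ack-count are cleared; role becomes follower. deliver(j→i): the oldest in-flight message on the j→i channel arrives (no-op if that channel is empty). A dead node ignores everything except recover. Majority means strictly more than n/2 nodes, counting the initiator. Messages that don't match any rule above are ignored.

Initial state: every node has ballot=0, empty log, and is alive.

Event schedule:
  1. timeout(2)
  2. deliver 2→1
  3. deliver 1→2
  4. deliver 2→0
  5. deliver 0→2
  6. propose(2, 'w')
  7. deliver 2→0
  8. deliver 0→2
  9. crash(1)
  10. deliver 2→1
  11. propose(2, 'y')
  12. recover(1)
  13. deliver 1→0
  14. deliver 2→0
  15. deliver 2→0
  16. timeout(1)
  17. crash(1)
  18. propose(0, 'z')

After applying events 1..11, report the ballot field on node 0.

[1] timeout(2) → N2(cand b5 [-])
[2] deliver 2→1 → N1(foll b5 [-])
[3] deliver 1→2 → N2(lead b5 [-])
[4] deliver 2→0 → N0(foll b5 [-])
[5] deliver 0→2 → ∅
[6] propose(2,'w') → ∅
[7] deliver 2→0 → N0(foll b5 [w])
[8] deliver 0→2 → N2(lead b5 [w])
[9] crash(1) → N1(✗foll b5 [-])
[10] deliver 2→1 → ∅
[11] propose(2,'y') → ∅

5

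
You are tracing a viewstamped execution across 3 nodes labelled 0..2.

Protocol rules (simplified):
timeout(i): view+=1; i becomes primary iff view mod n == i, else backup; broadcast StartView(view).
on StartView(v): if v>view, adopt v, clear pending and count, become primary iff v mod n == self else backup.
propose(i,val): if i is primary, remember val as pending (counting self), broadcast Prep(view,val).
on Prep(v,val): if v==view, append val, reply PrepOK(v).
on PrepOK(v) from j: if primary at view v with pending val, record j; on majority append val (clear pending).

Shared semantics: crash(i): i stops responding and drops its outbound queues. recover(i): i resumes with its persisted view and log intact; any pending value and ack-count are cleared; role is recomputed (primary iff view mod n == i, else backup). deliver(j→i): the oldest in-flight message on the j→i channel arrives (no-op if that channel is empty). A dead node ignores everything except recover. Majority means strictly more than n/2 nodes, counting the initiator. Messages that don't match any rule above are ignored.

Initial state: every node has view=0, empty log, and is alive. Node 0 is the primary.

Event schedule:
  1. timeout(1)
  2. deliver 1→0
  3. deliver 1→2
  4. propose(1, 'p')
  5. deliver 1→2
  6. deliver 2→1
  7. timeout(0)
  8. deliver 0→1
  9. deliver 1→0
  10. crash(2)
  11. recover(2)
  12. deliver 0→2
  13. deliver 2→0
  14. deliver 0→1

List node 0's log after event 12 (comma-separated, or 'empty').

[1] timeout(1) → N1(prim v1 [-])
[2] deliver 1→0 → N0(back v1 [-])
[3] deliver 1→2 → N2(back v1 [-])
[4] propose(1,'p') → ∅
[5] deliver 1→2 → N2(back v1 [p])
[6] deliver 2→1 → N1(prim v1 [p])
[7] timeout(0) → N0(back v2 [-])
[8] deliver 0→1 → N1(back v2 [p])
[9] deliver 1→0 → ∅
[10] crash(2) → N2(✗back v1 [p])
[11] recover(2) → N2(back v1 [p])
[12] deliver 0→2 → N2(prim v2 [p])

empty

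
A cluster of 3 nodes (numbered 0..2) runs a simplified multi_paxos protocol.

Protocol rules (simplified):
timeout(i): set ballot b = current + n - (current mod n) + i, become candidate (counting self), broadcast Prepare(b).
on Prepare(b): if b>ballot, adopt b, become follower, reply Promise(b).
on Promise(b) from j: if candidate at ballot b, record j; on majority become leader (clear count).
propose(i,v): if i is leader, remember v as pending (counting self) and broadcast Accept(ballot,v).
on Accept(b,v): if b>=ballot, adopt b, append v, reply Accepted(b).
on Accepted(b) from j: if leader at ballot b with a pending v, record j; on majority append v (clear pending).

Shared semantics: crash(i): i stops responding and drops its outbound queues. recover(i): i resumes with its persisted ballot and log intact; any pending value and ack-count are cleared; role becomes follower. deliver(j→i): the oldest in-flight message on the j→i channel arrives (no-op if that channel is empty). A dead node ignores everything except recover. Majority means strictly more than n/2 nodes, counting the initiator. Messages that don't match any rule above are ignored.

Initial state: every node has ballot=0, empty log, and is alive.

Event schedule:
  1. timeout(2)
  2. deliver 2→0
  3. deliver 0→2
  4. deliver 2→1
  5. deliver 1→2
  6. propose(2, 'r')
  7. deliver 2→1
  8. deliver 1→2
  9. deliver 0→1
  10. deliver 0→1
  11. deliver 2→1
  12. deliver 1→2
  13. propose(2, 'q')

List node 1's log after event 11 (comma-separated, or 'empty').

step 1 timeout(2): 2={cand,b=5,log=-}
step 2 deliver 2→0: 0={foll,b=5,log=-}
step 3 deliver 0→2: 2={lead,b=5,log=-}
step 4 deliver 2→1: 1={foll,b=5,log=-}
step 5 deliver 1→2: —
step 6 propose(2,'r'): —
step 7 deliver 2→1: 1={foll,b=5,log=r}
step 8 deliver 1→2: 2={lead,b=5,log=r}
step 9 deliver 0→1: —
step 10 deliver 0→1: —
step 11 deliver 2→1: —

r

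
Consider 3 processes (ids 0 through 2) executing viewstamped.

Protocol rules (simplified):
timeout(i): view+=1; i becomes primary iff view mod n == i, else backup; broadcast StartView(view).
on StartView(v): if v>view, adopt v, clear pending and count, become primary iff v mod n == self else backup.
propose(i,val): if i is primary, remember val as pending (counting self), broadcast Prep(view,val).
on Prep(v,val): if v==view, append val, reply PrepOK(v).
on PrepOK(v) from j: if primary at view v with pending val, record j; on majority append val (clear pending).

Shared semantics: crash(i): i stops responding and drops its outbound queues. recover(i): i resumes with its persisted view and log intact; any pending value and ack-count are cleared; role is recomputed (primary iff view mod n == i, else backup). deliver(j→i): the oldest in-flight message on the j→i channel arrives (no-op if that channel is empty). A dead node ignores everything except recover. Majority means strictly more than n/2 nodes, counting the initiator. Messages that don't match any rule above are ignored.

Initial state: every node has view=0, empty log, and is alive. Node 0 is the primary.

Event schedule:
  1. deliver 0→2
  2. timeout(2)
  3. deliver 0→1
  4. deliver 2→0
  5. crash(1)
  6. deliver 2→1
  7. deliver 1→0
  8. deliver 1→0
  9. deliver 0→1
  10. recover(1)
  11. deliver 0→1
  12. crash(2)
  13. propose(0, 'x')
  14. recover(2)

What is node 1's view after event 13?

e1 deliver 0→2: ·
e2 timeout(2): 2[back,v=1,-]
e3 deliver 0→1: ·
e4 deliver 2→0: 0[back,v=1,-]
e5 crash(1): 1[✗back,v=0,-]
e6 deliver 2→1: ·
e7 deliver 1→0: ·
e8 deliver 1→0: ·
e9 deliver 0→1: ·
e10 recover(1): 1[back,v=0,-]
e11 deliver 0→1: ·
e12 crash(2): 2[✗back,v=1,-]
e13 propose(0,'x'): ·

0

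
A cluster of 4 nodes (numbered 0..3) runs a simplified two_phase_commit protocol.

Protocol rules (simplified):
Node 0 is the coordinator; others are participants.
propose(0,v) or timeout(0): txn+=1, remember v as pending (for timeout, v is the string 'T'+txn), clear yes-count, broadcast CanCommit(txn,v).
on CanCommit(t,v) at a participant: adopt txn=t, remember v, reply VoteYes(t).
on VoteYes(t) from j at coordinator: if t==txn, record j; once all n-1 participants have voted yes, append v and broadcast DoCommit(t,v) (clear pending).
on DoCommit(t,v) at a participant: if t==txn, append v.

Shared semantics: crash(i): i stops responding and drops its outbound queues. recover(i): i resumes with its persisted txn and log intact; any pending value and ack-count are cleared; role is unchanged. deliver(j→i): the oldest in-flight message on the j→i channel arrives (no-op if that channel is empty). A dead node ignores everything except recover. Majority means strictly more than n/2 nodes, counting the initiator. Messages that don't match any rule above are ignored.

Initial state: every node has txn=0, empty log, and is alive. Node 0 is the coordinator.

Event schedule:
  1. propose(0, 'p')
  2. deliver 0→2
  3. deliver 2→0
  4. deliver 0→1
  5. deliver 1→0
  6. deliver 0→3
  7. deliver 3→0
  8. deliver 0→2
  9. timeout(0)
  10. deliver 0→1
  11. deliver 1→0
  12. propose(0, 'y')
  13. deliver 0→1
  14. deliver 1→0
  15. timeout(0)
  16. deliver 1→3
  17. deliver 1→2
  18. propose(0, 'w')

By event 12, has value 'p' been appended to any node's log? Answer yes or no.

yes

e1 propose(0,'p'): 0[coor,t=1,-]
e2 deliver 0→2: 2[part,t=1,-]
e3 deliver 2→0: ·
e4 deliver 0→1: 1[part,t=1,-]
e5 deliver 1→0: ·
e6 deliver 0→3: 3[part,t=1,-]
e7 deliver 3→0: 0[coor,t=1,p]
e8 deliver 0→2: 2[part,t=1,p]
e9 timeout(0): 0[coor,t=2,p]
e10 deliver 0→1: 1[part,t=1,p]
e11 deliver 1→0: ·
e12 propose(0,'y'): 0[coor,t=3,p]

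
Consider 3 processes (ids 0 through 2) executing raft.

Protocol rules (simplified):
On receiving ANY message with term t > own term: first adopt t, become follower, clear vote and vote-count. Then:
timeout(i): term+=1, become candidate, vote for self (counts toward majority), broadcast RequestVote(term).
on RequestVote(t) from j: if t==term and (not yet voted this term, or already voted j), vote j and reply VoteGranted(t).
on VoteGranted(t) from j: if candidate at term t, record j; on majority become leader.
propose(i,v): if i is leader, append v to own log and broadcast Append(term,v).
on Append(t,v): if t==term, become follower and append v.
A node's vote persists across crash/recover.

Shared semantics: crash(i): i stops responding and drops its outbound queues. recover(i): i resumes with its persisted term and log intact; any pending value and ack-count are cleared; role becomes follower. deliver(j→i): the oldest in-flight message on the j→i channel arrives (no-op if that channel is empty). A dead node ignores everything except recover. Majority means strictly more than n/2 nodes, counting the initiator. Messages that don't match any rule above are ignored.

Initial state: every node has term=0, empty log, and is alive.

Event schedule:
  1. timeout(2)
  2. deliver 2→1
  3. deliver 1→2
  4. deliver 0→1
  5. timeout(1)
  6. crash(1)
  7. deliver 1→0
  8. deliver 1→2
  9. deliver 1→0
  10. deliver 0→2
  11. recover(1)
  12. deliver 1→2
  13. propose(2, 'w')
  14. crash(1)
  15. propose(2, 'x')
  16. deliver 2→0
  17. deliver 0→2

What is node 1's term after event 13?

1. timeout(2):  <2:cand t1 ->
2. deliver 2→1:  <1:foll t1 ->
3. deliver 1→2:  <2:lead t1 ->
4. deliver 0→1:  nop
5. timeout(1):  <1:cand t2 ->
6. crash(1):  <1:✗cand t2 ->
7. deliver 1→0:  nop
8. deliver 1→2:  nop
9. deliver 1→0:  nop
10. deliver 0→2:  nop
11. recover(1):  <1:foll t2 ->
12. deliver 1→2:  nop
13. propose(2,'w'):  <2:lead t1 w>

2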